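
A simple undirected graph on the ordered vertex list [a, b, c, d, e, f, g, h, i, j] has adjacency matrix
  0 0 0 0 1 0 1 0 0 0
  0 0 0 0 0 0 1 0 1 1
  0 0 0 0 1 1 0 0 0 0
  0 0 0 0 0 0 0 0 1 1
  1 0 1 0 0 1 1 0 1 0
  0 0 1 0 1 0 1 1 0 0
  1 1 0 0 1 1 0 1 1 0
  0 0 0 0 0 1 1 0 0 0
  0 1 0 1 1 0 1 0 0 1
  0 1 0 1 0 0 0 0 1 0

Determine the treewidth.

2

A width-2 tree decomposition is:
Bags: B1 = {e, g, i}  B2 = {b, g, i}  B3 = {e, f, g}  B4 = {b, i, j}  B5 = {f, g, h}  B6 = {d, i, j}  B7 = {a, e, g}  B8 = {c, e, f}
Tree: B1–B2, B1–B3, B2–B4, B3–B5, B4–B6, B3–B7, B3–B8
Each bag holds 3 vertices, so the decomposition has width 2, which upper-bounds the treewidth. On the other hand G contains the 3-clique {d, i, j}. A clique must lie in a single bag of any decomposition, so no decomposition can have width below 2. Combining the bounds, tw(G) = 2.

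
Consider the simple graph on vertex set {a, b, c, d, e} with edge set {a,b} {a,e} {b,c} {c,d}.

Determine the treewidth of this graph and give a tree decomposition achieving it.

Each bag holds 2 vertices, so the decomposition has width 1, which upper-bounds the treewidth. Any graph with an edge has treewidth ≥ 1, and G has the edge d–c. Therefore the treewidth is 1.

Treewidth 1.
Bags: B1 = {c, d}  B2 = {b, c}  B3 = {a, b}  B4 = {a, e}
Tree: B1–B2, B2–B3, B3–B4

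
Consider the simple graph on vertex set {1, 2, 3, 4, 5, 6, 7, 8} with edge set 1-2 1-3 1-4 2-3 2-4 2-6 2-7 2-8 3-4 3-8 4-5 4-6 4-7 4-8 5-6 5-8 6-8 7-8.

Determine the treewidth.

A width-3 tree decomposition is:
Bags: B1 = {2, 4, 6, 8}  B2 = {4, 5, 6, 8}  B3 = {2, 3, 4, 8}  B4 = {1, 2, 3, 4}  B5 = {2, 4, 7, 8}
Tree: B1–B2, B1–B3, B3–B4, B3–B5
Each bag holds 4 vertices, so the decomposition has width 3, which upper-bounds the treewidth. Conversely, {2, 3, 4, 8} is a clique of size 4, and the vertices of any clique must share a bag in every tree decomposition; so some bag has ≥ 4 vertices and tw(G) ≥ 3. Therefore the treewidth is 3.

3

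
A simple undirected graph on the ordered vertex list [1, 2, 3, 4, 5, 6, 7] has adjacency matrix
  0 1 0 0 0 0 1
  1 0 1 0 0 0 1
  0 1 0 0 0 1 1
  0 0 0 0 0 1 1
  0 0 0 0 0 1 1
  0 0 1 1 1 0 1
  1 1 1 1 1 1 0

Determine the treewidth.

2

A width-2 tree decomposition is:
Bags: B1 = {3, 6, 7}  B2 = {2, 3, 7}  B3 = {1, 2, 7}  B4 = {5, 6, 7}  B5 = {4, 6, 7}
Tree: B1–B2, B2–B3, B1–B4, B1–B5
Each bag holds 3 vertices, so the decomposition has width 2, which upper-bounds the treewidth. On the other hand G contains the 3-clique {1, 2, 7}. A clique must lie in a single bag of any decomposition, so no decomposition can have width below 2. Combining the bounds, tw(G) = 2.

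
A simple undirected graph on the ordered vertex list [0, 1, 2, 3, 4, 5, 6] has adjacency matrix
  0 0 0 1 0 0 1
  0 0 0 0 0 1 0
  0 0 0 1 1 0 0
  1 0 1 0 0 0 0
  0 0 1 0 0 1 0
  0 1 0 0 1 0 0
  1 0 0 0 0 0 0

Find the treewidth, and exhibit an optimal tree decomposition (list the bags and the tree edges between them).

Treewidth 1.
One such decomposition:
Bags: B1 = {0, 6}  B2 = {0, 3}  B3 = {2, 3}  B4 = {2, 4}  B5 = {4, 5}  B6 = {1, 5}
Tree: B1–B2, B2–B3, B3–B4, B4–B5, B5–B6

The largest bag has 2 vertices, giving width 1; this decomposition certifies tw(G) ≤ 1. Since G has at least one edge (e.g. 6–0), it is not an edgeless graph, so tw(G) ≥ 1. Hence tw(G) = 1 exactly.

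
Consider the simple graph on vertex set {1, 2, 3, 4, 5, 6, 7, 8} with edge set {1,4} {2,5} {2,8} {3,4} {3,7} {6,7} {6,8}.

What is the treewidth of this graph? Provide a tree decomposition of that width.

Treewidth 1.
One such decomposition:
Bags: B1 = {1, 4}  B2 = {3, 4}  B3 = {3, 7}  B4 = {6, 7}  B5 = {6, 8}  B6 = {2, 8}  B7 = {2, 5}
Tree: B1–B2, B2–B3, B3–B4, B4–B5, B5–B6, B6–B7

Every bag has size at most 2, so the width is 2 − 1 = 1 and tw(G) ≤ 1. Since G has at least one edge (e.g. 1–4), it is not an edgeless graph, so tw(G) ≥ 1. Hence tw(G) = 1 exactly.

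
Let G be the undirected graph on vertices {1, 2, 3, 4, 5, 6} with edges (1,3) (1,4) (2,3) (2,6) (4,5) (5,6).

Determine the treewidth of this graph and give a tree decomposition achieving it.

Every bag has size at most 3, so the width is 3 − 1 = 2 and tw(G) ≤ 2. Since 4–1–3–2–6–5–4 is a cycle in G, G is not acyclic. Forests are exactly the graphs of treewidth ≤ 1, so tw(G) ≥ 2. Combining the bounds, tw(G) = 2.

Treewidth 2.
Bags: B1 = {1, 3, 4}  B2 = {2, 3, 4}  B3 = {2, 4, 6}  B4 = {4, 5, 6}
Tree: B1–B2, B2–B3, B3–B4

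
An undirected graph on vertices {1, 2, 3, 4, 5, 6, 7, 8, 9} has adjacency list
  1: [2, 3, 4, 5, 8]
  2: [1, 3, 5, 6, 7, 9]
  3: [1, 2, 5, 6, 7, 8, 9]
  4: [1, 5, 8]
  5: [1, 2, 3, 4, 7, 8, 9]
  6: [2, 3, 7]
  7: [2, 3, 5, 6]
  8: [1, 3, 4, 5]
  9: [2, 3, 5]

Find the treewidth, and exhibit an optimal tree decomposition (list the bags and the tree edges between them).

Treewidth 3.
One such decomposition:
Bags: B1 = {1, 4, 5, 8}  B2 = {1, 3, 5, 8}  B3 = {1, 2, 3, 5}  B4 = {2, 3, 5, 9}  B5 = {2, 3, 5, 7}  B6 = {2, 3, 6, 7}
Tree: B1–B2, B2–B3, B3–B4, B3–B5, B5–B6

The largest bag has 4 vertices, giving width 3; this decomposition certifies tw(G) ≤ 3. For the lower bound, the 4 vertices {1, 3, 5, 8} are pairwise adjacent, and any tree decomposition puts a clique entirely inside one bag — forcing width ≥ 3. The upper and lower bounds meet at 3, so that is the treewidth.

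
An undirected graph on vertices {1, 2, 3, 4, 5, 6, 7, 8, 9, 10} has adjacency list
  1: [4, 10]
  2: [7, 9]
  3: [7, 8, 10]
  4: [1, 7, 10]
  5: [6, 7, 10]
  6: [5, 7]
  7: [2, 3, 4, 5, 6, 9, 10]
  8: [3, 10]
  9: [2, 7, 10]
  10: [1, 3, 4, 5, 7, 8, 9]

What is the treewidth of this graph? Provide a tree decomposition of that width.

The largest bag has 3 vertices, giving width 2; this decomposition certifies tw(G) ≤ 2. Conversely, {3, 8, 10} is a clique of size 3, and the vertices of any clique must share a bag in every tree decomposition; so some bag has ≥ 3 vertices and tw(G) ≥ 2. The upper and lower bounds meet at 2, so that is the treewidth.

Treewidth 2.
Bags: B1 = {5, 6, 7}  B2 = {5, 7, 10}  B3 = {3, 7, 10}  B4 = {4, 7, 10}  B5 = {7, 9, 10}  B6 = {3, 8, 10}  B7 = {2, 7, 9}  B8 = {1, 4, 10}
Tree: B1–B2, B2–B3, B2–B4, B3–B5, B3–B6, B5–B7, B4–B8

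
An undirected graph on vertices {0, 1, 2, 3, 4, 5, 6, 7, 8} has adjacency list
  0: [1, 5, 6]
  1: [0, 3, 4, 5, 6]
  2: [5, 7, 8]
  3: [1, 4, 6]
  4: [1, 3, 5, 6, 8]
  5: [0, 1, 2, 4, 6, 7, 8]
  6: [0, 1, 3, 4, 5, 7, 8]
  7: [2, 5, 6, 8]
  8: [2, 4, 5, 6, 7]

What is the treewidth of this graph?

3

A width-3 tree decomposition is:
Bags: B1 = {4, 5, 6, 8}  B2 = {5, 6, 7, 8}  B3 = {1, 4, 5, 6}  B4 = {2, 5, 7, 8}  B5 = {1, 3, 4, 6}  B6 = {0, 1, 5, 6}
Tree: B1–B2, B1–B3, B2–B4, B3–B5, B3–B6
The largest bag has 4 vertices, giving width 3; this decomposition certifies tw(G) ≤ 3. On the other hand G contains the 4-clique {1, 3, 4, 6}. A clique must lie in a single bag of any decomposition, so no decomposition can have width below 3. Therefore the treewidth is 3.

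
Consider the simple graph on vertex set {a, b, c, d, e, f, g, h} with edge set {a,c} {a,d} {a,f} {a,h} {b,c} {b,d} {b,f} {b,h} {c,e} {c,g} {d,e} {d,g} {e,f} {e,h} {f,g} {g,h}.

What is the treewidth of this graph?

4

A width-4 tree decomposition is:
Bags: B1 = {a, b, c, e, g}  B2 = {a, b, e, f, g}  B3 = {a, b, d, e, g}  B4 = {a, b, e, g, h}
Tree: B1–B2, B2–B3, B3–B4
The largest bag has 5 vertices, giving width 4; this decomposition certifies tw(G) ≤ 4. For the lower bound: the 5 vertex sets {a,c}, {f,g}, {b,d}, {e}, {h} are disjoint, each induces a connected subgraph, and every pair is joined by at least one edge of G. Contracting each set to a single vertex therefore yields K_{5} as a minor, and since treewidth is minor-monotone, tw(G) ≥ tw(K_{5}) = 4. Therefore the treewidth is 4.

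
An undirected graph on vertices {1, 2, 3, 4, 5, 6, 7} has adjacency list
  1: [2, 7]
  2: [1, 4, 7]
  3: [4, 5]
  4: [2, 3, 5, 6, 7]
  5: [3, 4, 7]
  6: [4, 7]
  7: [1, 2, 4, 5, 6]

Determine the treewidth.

A width-2 tree decomposition is:
Bags: B1 = {4, 5, 7}  B2 = {2, 4, 7}  B3 = {4, 6, 7}  B4 = {1, 2, 7}  B5 = {3, 4, 5}
Tree: B1–B2, B2–B3, B2–B4, B1–B5
Each bag holds 3 vertices, so the decomposition has width 2, which upper-bounds the treewidth. For the lower bound, the 3 vertices {1, 2, 7} are pairwise adjacent, and any tree decomposition puts a clique entirely inside one bag — forcing width ≥ 2. Hence tw(G) = 2 exactly.

2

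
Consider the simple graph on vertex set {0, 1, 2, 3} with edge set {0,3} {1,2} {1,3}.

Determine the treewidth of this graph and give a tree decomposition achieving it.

Treewidth 1.
Bags: B1 = {1, 2}  B2 = {1, 3}  B3 = {0, 3}
Tree: B1–B2, B2–B3

Every bag has size at most 2, so the width is 2 − 1 = 1 and tw(G) ≤ 1. Since G has at least one edge (e.g. 2–1), it is not an edgeless graph, so tw(G) ≥ 1. The upper and lower bounds meet at 1, so that is the treewidth.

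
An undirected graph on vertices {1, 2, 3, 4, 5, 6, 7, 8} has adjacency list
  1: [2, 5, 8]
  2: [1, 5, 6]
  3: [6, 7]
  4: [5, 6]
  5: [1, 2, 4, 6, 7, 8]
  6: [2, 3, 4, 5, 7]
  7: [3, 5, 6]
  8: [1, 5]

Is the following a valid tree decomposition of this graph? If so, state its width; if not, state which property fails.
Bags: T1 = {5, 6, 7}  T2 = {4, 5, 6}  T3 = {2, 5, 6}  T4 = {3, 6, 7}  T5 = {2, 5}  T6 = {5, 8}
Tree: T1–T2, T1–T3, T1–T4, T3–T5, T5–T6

No — vertex 1 appears in no bag.

A tree decomposition must satisfy three properties: every vertex lies in some bag; for every edge, both endpoints lie together in some bag; and for every vertex, the bags containing it form a connected subtree. Here vertex 1 appears in no bag, so the decomposition is invalid.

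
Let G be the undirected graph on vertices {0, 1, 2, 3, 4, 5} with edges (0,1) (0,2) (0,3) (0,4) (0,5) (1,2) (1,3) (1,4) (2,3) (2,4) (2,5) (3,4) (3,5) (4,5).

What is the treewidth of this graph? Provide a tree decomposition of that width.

Treewidth 4.
Bags: B1 = {0, 2, 3, 4, 5}  B2 = {0, 1, 2, 3, 4}
Tree: B1–B2

Each bag holds 5 vertices, so the decomposition has width 4, which upper-bounds the treewidth. On the other hand G contains the 5-clique {0, 1, 2, 3, 4}. A clique must lie in a single bag of any decomposition, so no decomposition can have width below 4. Combining the bounds, tw(G) = 4.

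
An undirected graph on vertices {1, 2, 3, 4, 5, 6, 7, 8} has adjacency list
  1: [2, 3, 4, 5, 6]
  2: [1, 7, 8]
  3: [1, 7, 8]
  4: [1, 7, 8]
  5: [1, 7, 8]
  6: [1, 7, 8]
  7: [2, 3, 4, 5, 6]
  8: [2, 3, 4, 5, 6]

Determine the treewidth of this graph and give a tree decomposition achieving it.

Each bag holds 4 vertices, so the decomposition has width 3, which upper-bounds the treewidth. For the lower bound: the 4 vertex sets {1,2}, {6,8}, {7}, {5} are disjoint, each induces a connected subgraph, and every pair is joined by at least one edge of G. Contracting each set to a single vertex therefore yields K_{4} as a minor, and since treewidth is minor-monotone, tw(G) ≥ tw(K_{4}) = 3. Therefore the treewidth is 3.

Treewidth 3.
One optimal decomposition is:
Bags: B1 = {1, 2, 7, 8}  B2 = {1, 6, 7, 8}  B3 = {1, 5, 7, 8}  B4 = {1, 3, 7, 8}  B5 = {1, 4, 7, 8}
Tree: B1–B2, B2–B3, B3–B4, B4–B5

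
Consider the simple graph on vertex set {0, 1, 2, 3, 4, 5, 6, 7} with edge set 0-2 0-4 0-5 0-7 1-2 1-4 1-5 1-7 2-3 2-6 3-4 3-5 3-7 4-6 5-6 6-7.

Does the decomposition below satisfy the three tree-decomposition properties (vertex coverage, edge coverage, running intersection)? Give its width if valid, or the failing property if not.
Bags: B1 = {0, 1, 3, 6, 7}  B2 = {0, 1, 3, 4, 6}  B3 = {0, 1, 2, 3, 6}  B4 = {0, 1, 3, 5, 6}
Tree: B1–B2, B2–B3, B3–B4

Yes; width 4.

Every vertex of G appears in some bag (union = {0, 1, 2, 3, 4, 5, 6, 7}); every edge is covered by a bag; and for each vertex v the set of bags containing v is connected in the bag tree. The decomposition is therefore valid. The largest bag has 5 vertices, so the width is 4.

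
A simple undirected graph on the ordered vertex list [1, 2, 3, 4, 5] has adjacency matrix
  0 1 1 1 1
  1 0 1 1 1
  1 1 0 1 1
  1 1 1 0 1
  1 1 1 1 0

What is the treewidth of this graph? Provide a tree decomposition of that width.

Treewidth 4.
Bags: B1 = {1, 2, 3, 4, 5}
Tree: (single bag)

A single bag containing all 5 vertices is trivially a valid decomposition of width 4. For the lower bound, the 5 vertices {1, 2, 3, 4, 5} are pairwise adjacent, and any tree decomposition puts a clique entirely inside one bag — forcing width ≥ 4. Hence tw(G) = 4 exactly.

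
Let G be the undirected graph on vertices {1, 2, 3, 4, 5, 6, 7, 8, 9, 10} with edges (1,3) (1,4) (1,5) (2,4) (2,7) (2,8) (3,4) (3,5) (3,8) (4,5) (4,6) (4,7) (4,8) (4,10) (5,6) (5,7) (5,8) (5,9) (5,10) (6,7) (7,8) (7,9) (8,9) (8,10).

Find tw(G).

A width-3 tree decomposition is:
Bags: B1 = {4, 5, 7, 8}  B2 = {3, 4, 5, 8}  B3 = {5, 7, 8, 9}  B4 = {4, 5, 6, 7}  B5 = {1, 3, 4, 5}  B6 = {2, 4, 7, 8}  B7 = {4, 5, 8, 10}
Tree: B1–B2, B1–B3, B1–B4, B2–B5, B1–B6, B2–B7
The largest bag has 4 vertices, giving width 3; this decomposition certifies tw(G) ≤ 3. For the lower bound, the 4 vertices {5, 7, 8, 9} are pairwise adjacent, and any tree decomposition puts a clique entirely inside one bag — forcing width ≥ 3. The upper and lower bounds meet at 3, so that is the treewidth.

3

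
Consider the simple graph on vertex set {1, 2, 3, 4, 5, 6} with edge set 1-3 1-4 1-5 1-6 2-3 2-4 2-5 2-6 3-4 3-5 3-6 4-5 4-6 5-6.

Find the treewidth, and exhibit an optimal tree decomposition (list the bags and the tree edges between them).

Every bag has size at most 5, so the width is 5 − 1 = 4 and tw(G) ≤ 4. On the other hand G contains the 5-clique {1, 3, 4, 5, 6}. A clique must lie in a single bag of any decomposition, so no decomposition can have width below 4. Therefore the treewidth is 4.

Treewidth 4.
Bags: B1 = {2, 3, 4, 5, 6}  B2 = {1, 3, 4, 5, 6}
Tree: B1–B2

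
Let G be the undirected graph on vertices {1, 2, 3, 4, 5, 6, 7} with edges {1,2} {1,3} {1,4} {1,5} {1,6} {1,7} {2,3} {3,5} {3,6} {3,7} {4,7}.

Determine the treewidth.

2

A width-2 tree decomposition is:
Bags: B1 = {1, 4, 7}  B2 = {1, 3, 7}  B3 = {1, 3, 6}  B4 = {1, 3, 5}  B5 = {1, 2, 3}
Tree: B1–B2, B2–B3, B3–B4, B2–B5
Each bag holds 3 vertices, so the decomposition has width 2, which upper-bounds the treewidth. Conversely, {1, 2, 3} is a clique of size 3, and the vertices of any clique must share a bag in every tree decomposition; so some bag has ≥ 3 vertices and tw(G) ≥ 2. Combining the bounds, tw(G) = 2.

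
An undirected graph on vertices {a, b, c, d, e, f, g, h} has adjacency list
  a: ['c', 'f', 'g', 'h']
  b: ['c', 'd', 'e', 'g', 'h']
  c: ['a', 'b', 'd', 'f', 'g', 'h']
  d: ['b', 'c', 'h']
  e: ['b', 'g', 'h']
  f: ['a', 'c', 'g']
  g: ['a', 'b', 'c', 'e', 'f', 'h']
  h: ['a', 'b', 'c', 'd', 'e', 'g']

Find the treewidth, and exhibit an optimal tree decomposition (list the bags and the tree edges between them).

Each bag holds 4 vertices, so the decomposition has width 3, which upper-bounds the treewidth. For the lower bound, the 4 vertices {b, c, d, h} are pairwise adjacent, and any tree decomposition puts a clique entirely inside one bag — forcing width ≥ 3. Therefore the treewidth is 3.

Treewidth 3.
One such decomposition:
Bags: B1 = {a, c, g, h}  B2 = {a, c, f, g}  B3 = {b, c, g, h}  B4 = {b, e, g, h}  B5 = {b, c, d, h}
Tree: B1–B2, B1–B3, B3–B4, B3–B5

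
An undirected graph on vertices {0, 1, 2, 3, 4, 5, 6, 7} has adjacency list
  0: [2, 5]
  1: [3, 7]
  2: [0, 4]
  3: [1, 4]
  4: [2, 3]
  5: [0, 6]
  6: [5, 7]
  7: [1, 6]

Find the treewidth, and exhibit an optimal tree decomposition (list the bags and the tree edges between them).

Each bag holds 3 vertices, so the decomposition has width 2, which upper-bounds the treewidth. For the lower bound, G contains the cycle 0–5–6–7–1–3–4–2–0, so G is not a forest; only forests have treewidth ≤ 1, hence tw(G) ≥ 2. Hence tw(G) = 2 exactly.

Treewidth 2.
One such decomposition:
Bags: B1 = {0, 5, 6}  B2 = {0, 6, 7}  B3 = {0, 1, 7}  B4 = {0, 1, 3}  B5 = {0, 3, 4}  B6 = {0, 2, 4}
Tree: B1–B2, B2–B3, B3–B4, B4–B5, B5–B6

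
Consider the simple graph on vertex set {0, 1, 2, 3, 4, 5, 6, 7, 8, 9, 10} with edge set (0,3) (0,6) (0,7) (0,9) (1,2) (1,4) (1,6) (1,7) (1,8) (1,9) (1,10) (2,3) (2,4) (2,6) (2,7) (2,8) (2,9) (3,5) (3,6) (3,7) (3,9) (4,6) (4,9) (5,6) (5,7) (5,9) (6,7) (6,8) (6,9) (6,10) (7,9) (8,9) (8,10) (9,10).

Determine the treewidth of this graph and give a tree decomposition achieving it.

Every bag has size at most 5, so the width is 5 − 1 = 4 and tw(G) ≤ 4. For the lower bound, the 5 vertices {0, 3, 6, 7, 9} are pairwise adjacent, and any tree decomposition puts a clique entirely inside one bag — forcing width ≥ 4. Therefore the treewidth is 4.

Treewidth 4.
One optimal decomposition is:
Bags: B1 = {1, 2, 4, 6, 9}  B2 = {1, 2, 6, 7, 9}  B3 = {1, 2, 6, 8, 9}  B4 = {2, 3, 6, 7, 9}  B5 = {3, 5, 6, 7, 9}  B6 = {0, 3, 6, 7, 9}  B7 = {1, 6, 8, 9, 10}
Tree: B1–B2, B1–B3, B2–B4, B4–B5, B5–B6, B3–B7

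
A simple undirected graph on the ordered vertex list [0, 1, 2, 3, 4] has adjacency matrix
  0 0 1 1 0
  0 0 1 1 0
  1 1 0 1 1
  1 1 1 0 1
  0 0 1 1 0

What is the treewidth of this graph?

2

A width-2 tree decomposition is:
Bags: B1 = {2, 3, 4}  B2 = {0, 2, 3}  B3 = {1, 2, 3}
Tree: B1–B2, B1–B3
The largest bag has 3 vertices, giving width 2; this decomposition certifies tw(G) ≤ 2. Conversely, {0, 2, 3} is a clique of size 3, and the vertices of any clique must share a bag in every tree decomposition; so some bag has ≥ 3 vertices and tw(G) ≥ 2. Therefore the treewidth is 2.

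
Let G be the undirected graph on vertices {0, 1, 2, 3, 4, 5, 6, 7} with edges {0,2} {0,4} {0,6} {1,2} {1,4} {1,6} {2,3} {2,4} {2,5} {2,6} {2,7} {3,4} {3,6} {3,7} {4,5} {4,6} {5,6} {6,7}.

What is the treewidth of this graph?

A width-3 tree decomposition is:
Bags: B1 = {1, 2, 4, 6}  B2 = {2, 4, 5, 6}  B3 = {2, 3, 4, 6}  B4 = {2, 3, 6, 7}  B5 = {0, 2, 4, 6}
Tree: B1–B2, B1–B3, B3–B4, B3–B5
The largest bag has 4 vertices, giving width 3; this decomposition certifies tw(G) ≤ 3. Conversely, {0, 2, 4, 6} is a clique of size 4, and the vertices of any clique must share a bag in every tree decomposition; so some bag has ≥ 4 vertices and tw(G) ≥ 3. Therefore the treewidth is 3.

3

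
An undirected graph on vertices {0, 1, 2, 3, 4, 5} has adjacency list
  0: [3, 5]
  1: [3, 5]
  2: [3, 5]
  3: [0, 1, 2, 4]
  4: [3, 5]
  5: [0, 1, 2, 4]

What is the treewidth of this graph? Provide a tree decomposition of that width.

Treewidth 2.
One such decomposition:
Bags: B1 = {1, 3, 5}  B2 = {2, 3, 5}  B3 = {0, 3, 5}  B4 = {3, 4, 5}
Tree: B1–B2, B2–B3, B3–B4

Each bag holds 3 vertices, so the decomposition has width 2, which upper-bounds the treewidth. The edges 3–1–5–2–3 form a cycle, so G is not a tree and its treewidth is at least 2. Hence tw(G) = 2 exactly.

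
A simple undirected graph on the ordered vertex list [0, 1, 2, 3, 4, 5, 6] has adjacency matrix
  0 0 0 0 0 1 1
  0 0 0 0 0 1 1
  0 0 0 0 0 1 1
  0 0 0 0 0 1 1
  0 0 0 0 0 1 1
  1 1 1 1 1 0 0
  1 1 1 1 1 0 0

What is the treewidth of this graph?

2

A width-2 tree decomposition is:
Bags: B1 = {4, 5, 6}  B2 = {0, 5, 6}  B3 = {1, 5, 6}  B4 = {2, 5, 6}  B5 = {3, 5, 6}
Tree: B1–B2, B2–B3, B3–B4, B4–B5
The largest bag has 3 vertices, giving width 2; this decomposition certifies tw(G) ≤ 2. The edges 6–4–5–0–6 form a cycle, so G is not a tree and its treewidth is at least 2. Combining the bounds, tw(G) = 2.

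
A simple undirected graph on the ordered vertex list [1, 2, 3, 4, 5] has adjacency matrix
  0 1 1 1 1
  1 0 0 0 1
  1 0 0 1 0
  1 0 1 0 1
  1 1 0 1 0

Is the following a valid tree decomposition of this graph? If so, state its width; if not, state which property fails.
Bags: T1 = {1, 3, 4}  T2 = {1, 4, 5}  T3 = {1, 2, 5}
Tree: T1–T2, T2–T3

Checking the three conditions: (i) the bags cover all of {1, 2, 3, 4, 5}; (ii) for each edge, some bag contains both endpoints; (iii) the bags containing any fixed vertex form a subtree. All hold, so the decomposition is valid with width 3 − 1 = 2.

Yes; width 2.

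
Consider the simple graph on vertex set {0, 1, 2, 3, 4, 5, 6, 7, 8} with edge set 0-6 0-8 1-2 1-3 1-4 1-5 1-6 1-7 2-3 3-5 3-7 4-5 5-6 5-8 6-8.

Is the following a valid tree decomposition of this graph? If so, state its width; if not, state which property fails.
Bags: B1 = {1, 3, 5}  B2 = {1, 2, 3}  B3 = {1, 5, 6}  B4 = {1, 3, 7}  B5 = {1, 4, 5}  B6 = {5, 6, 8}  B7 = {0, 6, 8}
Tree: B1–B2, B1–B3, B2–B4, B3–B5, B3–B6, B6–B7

Yes; width 2.

Checking the three conditions: (i) the bags cover all of {0, 1, 2, 3, 4, 5, 6, 7, 8}; (ii) for each edge, some bag contains both endpoints; (iii) the bags containing any fixed vertex form a subtree. All hold, so the decomposition is valid with width 3 − 1 = 2.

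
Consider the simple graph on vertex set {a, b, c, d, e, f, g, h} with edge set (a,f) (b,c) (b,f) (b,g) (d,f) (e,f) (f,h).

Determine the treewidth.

1

A width-1 tree decomposition is:
Bags: B1 = {d, f}  B2 = {e, f}  B3 = {b, f}  B4 = {b, g}  B5 = {b, c}  B6 = {a, f}  B7 = {f, h}
Tree: B1–B2, B2–B3, B3–B4, B4–B5, B1–B6, B1–B7
Every bag has size at most 2, so the width is 2 − 1 = 1 and tw(G) ≤ 1. Any graph with an edge has treewidth ≥ 1, and G has the edge f–d. Combining the bounds, tw(G) = 1.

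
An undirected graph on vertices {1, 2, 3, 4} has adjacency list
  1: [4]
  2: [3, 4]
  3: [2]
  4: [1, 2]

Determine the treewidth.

A width-1 tree decomposition is:
Bags: B1 = {2, 3}  B2 = {2, 4}  B3 = {1, 4}
Tree: B1–B2, B2–B3
Every bag has size at most 2, so the width is 2 − 1 = 1 and tw(G) ≤ 1. Any graph with an edge has treewidth ≥ 1, and G has the edge 3–2. The upper and lower bounds meet at 1, so that is the treewidth.

1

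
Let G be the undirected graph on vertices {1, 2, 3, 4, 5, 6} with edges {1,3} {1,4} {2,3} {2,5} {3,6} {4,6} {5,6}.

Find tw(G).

A width-2 tree decomposition is:
Bags: B1 = {1, 4, 6}  B2 = {1, 3, 6}  B3 = {3, 5, 6}  B4 = {2, 3, 5}
Tree: B1–B2, B2–B3, B3–B4
Every bag has size at most 3, so the width is 3 − 1 = 2 and tw(G) ≤ 2. The edges 4–1–3–6–4 form a cycle, so G is not a tree and its treewidth is at least 2. Hence tw(G) = 2 exactly.

2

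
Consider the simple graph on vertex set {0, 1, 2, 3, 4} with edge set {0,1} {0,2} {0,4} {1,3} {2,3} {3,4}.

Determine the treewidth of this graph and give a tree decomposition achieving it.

The largest bag has 3 vertices, giving width 2; this decomposition certifies tw(G) ≤ 2. For the lower bound, G contains the cycle 1–3–2–0–1, so G is not a forest; only forests have treewidth ≤ 1, hence tw(G) ≥ 2. Combining the bounds, tw(G) = 2.

Treewidth 2.
One such decomposition:
Bags: B1 = {0, 1, 3}  B2 = {0, 2, 3}  B3 = {0, 3, 4}
Tree: B1–B2, B2–B3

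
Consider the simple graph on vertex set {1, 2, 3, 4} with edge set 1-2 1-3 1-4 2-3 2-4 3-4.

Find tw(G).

A width-3 tree decomposition is:
Bags: B1 = {1, 2, 3, 4}
Tree: (single bag)
A single bag containing all 4 vertices is trivially a valid decomposition of width 3. Conversely, {1, 2, 3, 4} is a clique of size 4, and the vertices of any clique must share a bag in every tree decomposition; so some bag has ≥ 4 vertices and tw(G) ≥ 3. Therefore the treewidth is 3.

3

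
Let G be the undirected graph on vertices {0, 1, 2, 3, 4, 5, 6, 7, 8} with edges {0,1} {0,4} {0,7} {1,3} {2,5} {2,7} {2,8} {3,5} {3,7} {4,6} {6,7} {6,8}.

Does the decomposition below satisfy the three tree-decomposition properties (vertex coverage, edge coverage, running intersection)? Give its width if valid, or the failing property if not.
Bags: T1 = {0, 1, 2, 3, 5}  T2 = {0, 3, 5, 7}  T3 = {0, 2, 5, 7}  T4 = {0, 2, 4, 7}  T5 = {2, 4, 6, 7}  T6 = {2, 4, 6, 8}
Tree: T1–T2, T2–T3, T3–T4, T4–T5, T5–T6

A tree decomposition must satisfy three properties: every vertex lies in some bag; for every edge, both endpoints lie together in some bag; and for every vertex, the bags containing it form a connected subtree. Here bags containing vertex 2 are not connected in the tree, so the decomposition is invalid.

No — bags containing vertex 2 are not connected in the tree.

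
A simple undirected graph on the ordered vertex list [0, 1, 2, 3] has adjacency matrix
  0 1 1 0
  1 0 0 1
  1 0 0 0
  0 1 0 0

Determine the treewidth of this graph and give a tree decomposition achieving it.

Each bag holds 2 vertices, so the decomposition has width 1, which upper-bounds the treewidth. Any graph with an edge has treewidth ≥ 1, and G has the edge 3–1. The upper and lower bounds meet at 1, so that is the treewidth.

Treewidth 1.
Bags: B1 = {1, 3}  B2 = {0, 1}  B3 = {0, 2}
Tree: B1–B2, B2–B3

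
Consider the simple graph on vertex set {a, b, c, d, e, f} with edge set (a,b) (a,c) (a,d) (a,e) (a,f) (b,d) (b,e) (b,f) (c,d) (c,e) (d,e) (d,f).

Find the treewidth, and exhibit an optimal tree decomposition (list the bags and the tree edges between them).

The largest bag has 4 vertices, giving width 3; this decomposition certifies tw(G) ≤ 3. Conversely, {a, c, d, e} is a clique of size 4, and the vertices of any clique must share a bag in every tree decomposition; so some bag has ≥ 4 vertices and tw(G) ≥ 3. Therefore the treewidth is 3.

Treewidth 3.
One optimal decomposition is:
Bags: B1 = {a, b, d, f}  B2 = {a, b, d, e}  B3 = {a, c, d, e}
Tree: B1–B2, B2–B3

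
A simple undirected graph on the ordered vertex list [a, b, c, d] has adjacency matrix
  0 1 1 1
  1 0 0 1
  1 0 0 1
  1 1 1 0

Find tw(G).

2

A width-2 tree decomposition is:
Bags: B1 = {a, b, d}  B2 = {a, c, d}
Tree: B1–B2
The largest bag has 3 vertices, giving width 2; this decomposition certifies tw(G) ≤ 2. For the lower bound, the 3 vertices {a, c, d} are pairwise adjacent, and any tree decomposition puts a clique entirely inside one bag — forcing width ≥ 2. The upper and lower bounds meet at 2, so that is the treewidth.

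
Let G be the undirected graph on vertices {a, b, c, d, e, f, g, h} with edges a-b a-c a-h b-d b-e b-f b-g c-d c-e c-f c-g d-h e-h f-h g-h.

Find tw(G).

A width-3 tree decomposition is:
Bags: B1 = {b, c, f, h}  B2 = {b, c, e, h}  B3 = {b, c, d, h}  B4 = {a, b, c, h}  B5 = {b, c, g, h}
Tree: B1–B2, B2–B3, B3–B4, B4–B5
The largest bag has 4 vertices, giving width 3; this decomposition certifies tw(G) ≤ 3. For the lower bound: the 4 vertex sets {b,f}, {c,e}, {h}, {d} are disjoint, each induces a connected subgraph, and every pair is joined by at least one edge of G. Contracting each set to a single vertex therefore yields K_{4} as a minor, and since treewidth is minor-monotone, tw(G) ≥ tw(K_{4}) = 3. Hence tw(G) = 3 exactly.

3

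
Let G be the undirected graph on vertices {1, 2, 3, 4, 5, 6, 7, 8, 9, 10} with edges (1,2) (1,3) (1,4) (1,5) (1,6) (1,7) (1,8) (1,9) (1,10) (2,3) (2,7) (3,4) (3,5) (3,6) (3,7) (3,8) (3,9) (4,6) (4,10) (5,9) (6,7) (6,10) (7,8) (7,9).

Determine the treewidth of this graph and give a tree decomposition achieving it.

The largest bag has 4 vertices, giving width 3; this decomposition certifies tw(G) ≤ 3. Conversely, {1, 4, 6, 10} is a clique of size 4, and the vertices of any clique must share a bag in every tree decomposition; so some bag has ≥ 4 vertices and tw(G) ≥ 3. Combining the bounds, tw(G) = 3.

Treewidth 3.
One optimal decomposition is:
Bags: B1 = {1, 3, 6, 7}  B2 = {1, 2, 3, 7}  B3 = {1, 3, 7, 9}  B4 = {1, 3, 4, 6}  B5 = {1, 3, 7, 8}  B6 = {1, 4, 6, 10}  B7 = {1, 3, 5, 9}
Tree: B1–B2, B1–B3, B1–B4, B1–B5, B4–B6, B3–B7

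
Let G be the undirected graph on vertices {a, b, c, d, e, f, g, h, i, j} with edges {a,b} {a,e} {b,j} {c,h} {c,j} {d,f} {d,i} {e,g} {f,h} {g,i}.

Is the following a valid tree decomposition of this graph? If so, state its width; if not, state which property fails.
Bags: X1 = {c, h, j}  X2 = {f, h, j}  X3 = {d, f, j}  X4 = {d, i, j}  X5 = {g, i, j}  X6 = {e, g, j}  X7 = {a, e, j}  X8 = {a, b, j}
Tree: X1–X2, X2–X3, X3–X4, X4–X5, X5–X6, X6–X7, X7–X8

Yes; width 2.

Vertex coverage: the bags together contain {a, b, c, d, e, f, g, h, i, j}, the full vertex set. Edge coverage: each edge of G has both endpoints in at least one bag. Running intersection: for every vertex, the bags containing it form a connected subtree. All three properties hold, so this is a valid tree decomposition of width max|bag| − 1 = 2, and hence tw(G) ≤ 2.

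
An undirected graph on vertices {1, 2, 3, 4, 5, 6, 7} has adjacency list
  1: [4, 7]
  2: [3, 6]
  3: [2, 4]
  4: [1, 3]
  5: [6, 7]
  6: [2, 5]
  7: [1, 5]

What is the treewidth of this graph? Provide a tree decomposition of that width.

Treewidth 2.
One optimal decomposition is:
Bags: B1 = {1, 3, 4}  B2 = {1, 2, 3}  B3 = {1, 2, 6}  B4 = {1, 5, 6}  B5 = {1, 5, 7}
Tree: B1–B2, B2–B3, B3–B4, B4–B5

The largest bag has 3 vertices, giving width 2; this decomposition certifies tw(G) ≤ 2. Since 1–4–3–2–6–5–7–1 is a cycle in G, G is not acyclic. Forests are exactly the graphs of treewidth ≤ 1, so tw(G) ≥ 2. Combining the bounds, tw(G) = 2.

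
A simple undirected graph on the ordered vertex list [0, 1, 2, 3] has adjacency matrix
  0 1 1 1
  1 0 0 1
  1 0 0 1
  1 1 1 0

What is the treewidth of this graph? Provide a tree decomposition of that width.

Each bag holds 3 vertices, so the decomposition has width 2, which upper-bounds the treewidth. Conversely, {0, 1, 3} is a clique of size 3, and the vertices of any clique must share a bag in every tree decomposition; so some bag has ≥ 3 vertices and tw(G) ≥ 2. Therefore the treewidth is 2.

Treewidth 2.
One such decomposition:
Bags: B1 = {0, 2, 3}  B2 = {0, 1, 3}
Tree: B1–B2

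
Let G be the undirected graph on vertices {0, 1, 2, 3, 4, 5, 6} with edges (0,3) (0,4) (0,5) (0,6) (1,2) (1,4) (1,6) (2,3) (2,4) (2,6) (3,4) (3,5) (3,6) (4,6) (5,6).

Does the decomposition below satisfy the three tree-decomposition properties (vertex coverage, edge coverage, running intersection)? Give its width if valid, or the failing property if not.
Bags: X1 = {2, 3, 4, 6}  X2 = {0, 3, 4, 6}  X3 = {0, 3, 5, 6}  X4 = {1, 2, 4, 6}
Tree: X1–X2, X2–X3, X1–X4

Checking the three conditions: (i) the bags cover all of {0, 1, 2, 3, 4, 5, 6}; (ii) for each edge, some bag contains both endpoints; (iii) the bags containing any fixed vertex form a subtree. All hold, so the decomposition is valid with width 4 − 1 = 3.

Yes; width 3.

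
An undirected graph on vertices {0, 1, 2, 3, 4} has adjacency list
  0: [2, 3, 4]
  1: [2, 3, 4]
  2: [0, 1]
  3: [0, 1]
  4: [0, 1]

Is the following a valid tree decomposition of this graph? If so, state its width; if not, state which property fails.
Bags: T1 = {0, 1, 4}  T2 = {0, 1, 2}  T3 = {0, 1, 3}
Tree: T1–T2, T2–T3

Yes; width 2.

Checking the three conditions: (i) the bags cover all of {0, 1, 2, 3, 4}; (ii) for each edge, some bag contains both endpoints; (iii) the bags containing any fixed vertex form a subtree. All hold, so the decomposition is valid with width 3 − 1 = 2.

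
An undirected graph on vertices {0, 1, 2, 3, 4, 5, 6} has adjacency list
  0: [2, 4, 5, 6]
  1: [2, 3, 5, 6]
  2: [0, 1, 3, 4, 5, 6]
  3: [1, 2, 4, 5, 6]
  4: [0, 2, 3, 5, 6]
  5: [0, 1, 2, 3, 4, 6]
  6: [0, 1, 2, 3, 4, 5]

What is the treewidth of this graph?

A width-4 tree decomposition is:
Bags: B1 = {0, 2, 4, 5, 6}  B2 = {2, 3, 4, 5, 6}  B3 = {1, 2, 3, 5, 6}
Tree: B1–B2, B2–B3
Every bag has size at most 5, so the width is 5 − 1 = 4 and tw(G) ≤ 4. For the lower bound, the 5 vertices {0, 2, 4, 5, 6} are pairwise adjacent, and any tree decomposition puts a clique entirely inside one bag — forcing width ≥ 4. Combining the bounds, tw(G) = 4.

4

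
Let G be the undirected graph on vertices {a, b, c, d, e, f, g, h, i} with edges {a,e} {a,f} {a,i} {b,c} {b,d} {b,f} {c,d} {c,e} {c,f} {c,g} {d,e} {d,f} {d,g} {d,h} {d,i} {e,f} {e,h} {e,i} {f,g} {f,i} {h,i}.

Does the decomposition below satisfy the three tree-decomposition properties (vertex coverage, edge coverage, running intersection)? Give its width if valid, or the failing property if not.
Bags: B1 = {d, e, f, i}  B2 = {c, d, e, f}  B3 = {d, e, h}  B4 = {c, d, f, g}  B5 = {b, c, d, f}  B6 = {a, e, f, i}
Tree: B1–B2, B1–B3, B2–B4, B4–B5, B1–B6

A tree decomposition must satisfy three properties: every vertex lies in some bag; for every edge, both endpoints lie together in some bag; and for every vertex, the bags containing it form a connected subtree. Here edge (i,h) lies in no bag, so the decomposition is invalid.

No — edge (i,h) lies in no bag.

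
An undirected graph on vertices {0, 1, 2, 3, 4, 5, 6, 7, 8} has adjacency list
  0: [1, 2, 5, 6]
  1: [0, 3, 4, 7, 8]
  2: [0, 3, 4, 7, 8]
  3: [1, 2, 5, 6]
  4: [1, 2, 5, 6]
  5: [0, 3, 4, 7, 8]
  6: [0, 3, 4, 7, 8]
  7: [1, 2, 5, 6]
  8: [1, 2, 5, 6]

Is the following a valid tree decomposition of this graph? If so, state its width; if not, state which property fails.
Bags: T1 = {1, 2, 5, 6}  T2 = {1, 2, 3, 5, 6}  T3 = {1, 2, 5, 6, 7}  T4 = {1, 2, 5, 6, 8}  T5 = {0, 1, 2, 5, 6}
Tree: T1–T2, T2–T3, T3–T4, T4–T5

No — vertex 4 appears in no bag.

A tree decomposition must satisfy three properties: every vertex lies in some bag; for every edge, both endpoints lie together in some bag; and for every vertex, the bags containing it form a connected subtree. Here vertex 4 appears in no bag, so the decomposition is invalid.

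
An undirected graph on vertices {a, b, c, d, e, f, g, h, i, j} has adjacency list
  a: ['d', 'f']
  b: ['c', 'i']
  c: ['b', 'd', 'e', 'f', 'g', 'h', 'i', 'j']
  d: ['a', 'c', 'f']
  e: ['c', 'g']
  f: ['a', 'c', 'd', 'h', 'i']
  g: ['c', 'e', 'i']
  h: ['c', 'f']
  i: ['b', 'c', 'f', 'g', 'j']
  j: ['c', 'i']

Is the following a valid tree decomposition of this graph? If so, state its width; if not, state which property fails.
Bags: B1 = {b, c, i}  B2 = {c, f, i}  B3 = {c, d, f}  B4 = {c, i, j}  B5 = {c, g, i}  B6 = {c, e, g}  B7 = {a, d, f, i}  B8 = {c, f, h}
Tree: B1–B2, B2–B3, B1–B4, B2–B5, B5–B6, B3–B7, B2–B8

A tree decomposition must satisfy three properties: every vertex lies in some bag; for every edge, both endpoints lie together in some bag; and for every vertex, the bags containing it form a connected subtree. Here bags containing vertex i are not connected in the tree, so the decomposition is invalid.

No — bags containing vertex i are not connected in the tree.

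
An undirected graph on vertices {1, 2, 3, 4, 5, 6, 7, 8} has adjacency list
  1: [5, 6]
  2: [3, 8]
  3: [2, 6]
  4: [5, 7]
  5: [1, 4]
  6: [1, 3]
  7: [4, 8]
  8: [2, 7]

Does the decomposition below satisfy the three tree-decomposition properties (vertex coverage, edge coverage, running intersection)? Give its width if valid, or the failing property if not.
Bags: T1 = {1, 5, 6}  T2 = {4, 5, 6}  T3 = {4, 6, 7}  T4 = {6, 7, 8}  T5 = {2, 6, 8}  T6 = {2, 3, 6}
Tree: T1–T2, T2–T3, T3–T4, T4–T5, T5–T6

Yes; width 2.

Vertex coverage: the bags together contain {1, 2, 3, 4, 5, 6, 7, 8}, the full vertex set. Edge coverage: each edge of G has both endpoints in at least one bag. Running intersection: for every vertex, the bags containing it form a connected subtree. All three properties hold, so this is a valid tree decomposition of width max|bag| − 1 = 2, and hence tw(G) ≤ 2.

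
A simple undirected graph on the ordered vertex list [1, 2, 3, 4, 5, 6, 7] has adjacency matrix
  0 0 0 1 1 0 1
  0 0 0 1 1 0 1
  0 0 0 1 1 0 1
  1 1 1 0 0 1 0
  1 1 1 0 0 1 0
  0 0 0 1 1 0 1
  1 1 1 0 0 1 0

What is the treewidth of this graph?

A width-3 tree decomposition is:
Bags: B1 = {1, 4, 5, 7}  B2 = {4, 5, 6, 7}  B3 = {3, 4, 5, 7}  B4 = {2, 4, 5, 7}
Tree: B1–B2, B2–B3, B3–B4
Each bag holds 4 vertices, so the decomposition has width 3, which upper-bounds the treewidth. For the lower bound: the 4 vertex sets {1,7}, {5,6}, {4}, {3} are disjoint, each induces a connected subgraph, and every pair is joined by at least one edge of G. Contracting each set to a single vertex therefore yields K_{4} as a minor, and since treewidth is minor-monotone, tw(G) ≥ tw(K_{4}) = 3. Combining the bounds, tw(G) = 3.

3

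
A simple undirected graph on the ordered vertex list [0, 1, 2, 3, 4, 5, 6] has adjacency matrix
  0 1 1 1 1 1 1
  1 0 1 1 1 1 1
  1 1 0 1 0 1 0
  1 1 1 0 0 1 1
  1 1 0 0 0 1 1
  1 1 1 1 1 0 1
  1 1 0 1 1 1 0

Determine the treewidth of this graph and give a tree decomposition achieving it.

Treewidth 4.
Bags: B1 = {0, 1, 4, 5, 6}  B2 = {0, 1, 3, 5, 6}  B3 = {0, 1, 2, 3, 5}
Tree: B1–B2, B2–B3

The largest bag has 5 vertices, giving width 4; this decomposition certifies tw(G) ≤ 4. On the other hand G contains the 5-clique {0, 1, 2, 3, 5}. A clique must lie in a single bag of any decomposition, so no decomposition can have width below 4. Therefore the treewidth is 4.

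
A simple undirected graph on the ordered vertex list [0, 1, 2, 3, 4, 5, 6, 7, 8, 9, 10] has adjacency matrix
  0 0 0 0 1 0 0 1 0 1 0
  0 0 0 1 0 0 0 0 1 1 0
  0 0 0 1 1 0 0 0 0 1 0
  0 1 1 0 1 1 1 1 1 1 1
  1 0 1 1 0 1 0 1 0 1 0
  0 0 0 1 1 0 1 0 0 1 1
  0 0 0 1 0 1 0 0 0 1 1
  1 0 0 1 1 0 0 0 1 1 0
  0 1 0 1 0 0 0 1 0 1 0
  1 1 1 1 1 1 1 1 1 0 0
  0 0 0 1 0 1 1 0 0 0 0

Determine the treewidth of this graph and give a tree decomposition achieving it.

Treewidth 3.
One such decomposition:
Bags: B1 = {3, 4, 7, 9}  B2 = {3, 4, 5, 9}  B3 = {3, 5, 6, 9}  B4 = {3, 5, 6, 10}  B5 = {3, 7, 8, 9}  B6 = {1, 3, 8, 9}  B7 = {0, 4, 7, 9}  B8 = {2, 3, 4, 9}
Tree: B1–B2, B2–B3, B3–B4, B1–B5, B5–B6, B1–B7, B2–B8

Each bag holds 4 vertices, so the decomposition has width 3, which upper-bounds the treewidth. On the other hand G contains the 4-clique {0, 4, 7, 9}. A clique must lie in a single bag of any decomposition, so no decomposition can have width below 3. The upper and lower bounds meet at 3, so that is the treewidth.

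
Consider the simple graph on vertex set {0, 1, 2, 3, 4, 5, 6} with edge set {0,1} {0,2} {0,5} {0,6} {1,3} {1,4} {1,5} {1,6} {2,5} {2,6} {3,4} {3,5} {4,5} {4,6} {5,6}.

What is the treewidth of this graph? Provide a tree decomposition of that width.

Every bag has size at most 4, so the width is 4 − 1 = 3 and tw(G) ≤ 3. On the other hand G contains the 4-clique {0, 1, 5, 6}. A clique must lie in a single bag of any decomposition, so no decomposition can have width below 3. The upper and lower bounds meet at 3, so that is the treewidth.

Treewidth 3.
Bags: B1 = {1, 3, 4, 5}  B2 = {1, 4, 5, 6}  B3 = {0, 1, 5, 6}  B4 = {0, 2, 5, 6}
Tree: B1–B2, B2–B3, B3–B4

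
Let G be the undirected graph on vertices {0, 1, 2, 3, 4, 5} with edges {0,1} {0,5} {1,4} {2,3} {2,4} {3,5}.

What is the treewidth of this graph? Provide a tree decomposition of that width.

Treewidth 2.
Bags: B1 = {2, 3, 4}  B2 = {3, 4, 5}  B3 = {0, 4, 5}  B4 = {0, 1, 4}
Tree: B1–B2, B2–B3, B3–B4

The largest bag has 3 vertices, giving width 2; this decomposition certifies tw(G) ≤ 2. Since 4–2–3–5–0–1–4 is a cycle in G, G is not acyclic. Forests are exactly the graphs of treewidth ≤ 1, so tw(G) ≥ 2. Hence tw(G) = 2 exactly.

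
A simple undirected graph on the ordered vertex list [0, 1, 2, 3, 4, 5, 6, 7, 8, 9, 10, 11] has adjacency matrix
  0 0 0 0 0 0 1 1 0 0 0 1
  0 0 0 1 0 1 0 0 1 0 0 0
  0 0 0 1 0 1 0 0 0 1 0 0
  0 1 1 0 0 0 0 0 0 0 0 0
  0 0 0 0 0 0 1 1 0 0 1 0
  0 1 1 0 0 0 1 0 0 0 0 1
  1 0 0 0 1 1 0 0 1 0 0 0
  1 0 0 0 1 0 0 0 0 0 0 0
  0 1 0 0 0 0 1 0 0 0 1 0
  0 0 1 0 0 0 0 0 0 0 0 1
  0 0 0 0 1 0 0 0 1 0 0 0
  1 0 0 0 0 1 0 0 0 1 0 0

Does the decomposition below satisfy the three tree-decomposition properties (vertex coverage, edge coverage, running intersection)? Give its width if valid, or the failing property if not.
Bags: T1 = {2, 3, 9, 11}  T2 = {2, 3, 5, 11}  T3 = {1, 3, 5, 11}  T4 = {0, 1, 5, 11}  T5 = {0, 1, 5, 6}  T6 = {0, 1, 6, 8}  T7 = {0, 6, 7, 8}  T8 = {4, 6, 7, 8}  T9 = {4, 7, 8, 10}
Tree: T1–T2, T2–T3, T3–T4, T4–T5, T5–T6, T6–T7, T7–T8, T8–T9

Checking the three conditions: (i) the bags cover all of {0, 1, 2, 3, 4, 5, 6, 7, 8, 9, 10, 11}; (ii) for each edge, some bag contains both endpoints; (iii) the bags containing any fixed vertex form a subtree. All hold, so the decomposition is valid with width 4 − 1 = 3.

Yes; width 3.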